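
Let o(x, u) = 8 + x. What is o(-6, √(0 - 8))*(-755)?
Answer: -1510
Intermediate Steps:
o(-6, √(0 - 8))*(-755) = (8 - 6)*(-755) = 2*(-755) = -1510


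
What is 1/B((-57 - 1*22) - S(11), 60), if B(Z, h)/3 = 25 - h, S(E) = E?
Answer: -1/105 ≈ -0.0095238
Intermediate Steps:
B(Z, h) = 75 - 3*h (B(Z, h) = 3*(25 - h) = 75 - 3*h)
1/B((-57 - 1*22) - S(11), 60) = 1/(75 - 3*60) = 1/(75 - 180) = 1/(-105) = -1/105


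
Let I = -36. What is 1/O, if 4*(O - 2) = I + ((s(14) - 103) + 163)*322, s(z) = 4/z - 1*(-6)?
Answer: 1/5329 ≈ 0.00018765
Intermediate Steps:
s(z) = 6 + 4/z (s(z) = 4/z + 6 = 6 + 4/z)
O = 5329 (O = 2 + (-36 + (((6 + 4/14) - 103) + 163)*322)/4 = 2 + (-36 + (((6 + 4*(1/14)) - 103) + 163)*322)/4 = 2 + (-36 + (((6 + 2/7) - 103) + 163)*322)/4 = 2 + (-36 + ((44/7 - 103) + 163)*322)/4 = 2 + (-36 + (-677/7 + 163)*322)/4 = 2 + (-36 + (464/7)*322)/4 = 2 + (-36 + 21344)/4 = 2 + (¼)*21308 = 2 + 5327 = 5329)
1/O = 1/5329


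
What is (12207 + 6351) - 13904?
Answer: 4654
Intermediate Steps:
(12207 + 6351) - 13904 = 18558 - 13904 = 4654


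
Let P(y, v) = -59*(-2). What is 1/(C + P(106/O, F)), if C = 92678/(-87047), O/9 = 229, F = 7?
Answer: 87047/10178868 ≈ 0.0085517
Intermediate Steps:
O = 2061 (O = 9*229 = 2061)
P(y, v) = 118
C = -92678/87047 (C = 92678*(-1/87047) = -92678/87047 ≈ -1.0647)
1/(C + P(106/O, F)) = 1/(-92678/87047 + 118) = 1/(10178868/87047) = 87047/10178868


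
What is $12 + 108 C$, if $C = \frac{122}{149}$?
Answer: $\frac{14964}{149} \approx 100.43$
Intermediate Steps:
$C = \frac{122}{149}$ ($C = 122 \cdot \frac{1}{149} = \frac{122}{149} \approx 0.81879$)
$12 + 108 C = 12 + 108 \cdot \frac{122}{149} = 12 + \frac{13176}{149} = \frac{14964}{149}$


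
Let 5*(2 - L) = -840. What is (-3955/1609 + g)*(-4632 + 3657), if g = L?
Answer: -262835625/1609 ≈ -1.6335e+5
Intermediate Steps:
L = 170 (L = 2 - ⅕*(-840) = 2 + 168 = 170)
g = 170
(-3955/1609 + g)*(-4632 + 3657) = (-3955/1609 + 170)*(-4632 + 3657) = (-3955*1/1609 + 170)*(-975) = (-3955/1609 + 170)*(-975) = (269575/1609)*(-975) = -262835625/1609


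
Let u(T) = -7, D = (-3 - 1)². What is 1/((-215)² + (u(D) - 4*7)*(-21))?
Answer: 1/46960 ≈ 2.1295e-5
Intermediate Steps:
D = 16 (D = (-4)² = 16)
1/((-215)² + (u(D) - 4*7)*(-21)) = 1/((-215)² + (-7 - 4*7)*(-21)) = 1/(46225 + (-7 - 28)*(-21)) = 1/(46225 - 35*(-21)) = 1/(46225 + 735) = 1/46960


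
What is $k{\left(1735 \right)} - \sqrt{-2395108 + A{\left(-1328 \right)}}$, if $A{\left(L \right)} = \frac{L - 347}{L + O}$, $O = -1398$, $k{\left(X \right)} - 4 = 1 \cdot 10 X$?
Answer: $17354 - \frac{i \sqrt{17798225010158}}{2726} \approx 17354.0 - 1547.6 i$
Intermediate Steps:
$k{\left(X \right)} = 4 + 10 X$ ($k{\left(X \right)} = 4 + 1 \cdot 10 X = 4 + 10 X$)
$A{\left(L \right)} = \frac{-347 + L}{-1398 + L}$ ($A{\left(L \right)} = \frac{L - 347}{L - 1398} = \frac{-347 + L}{-1398 + L}$)
$k{\left(1735 \right)} - \sqrt{-2395108 + A{\left(-1328 \right)}} = \left(4 + 10 \cdot 1735\right) - \sqrt{-2395108 + \frac{-347 - 1328}{-1398 - 1328}} = \left(4 + 17350\right) - \sqrt{-2395108 + \frac{1}{-2726} \left(-1675\right)} = 17354 - \sqrt{-2395108 - - \frac{1675}{2726}} = 17354 - \sqrt{-2395108 + \frac{1675}{2726}} = 17354 - \sqrt{- \frac{6529062733}{2726}} = 17354 - \frac{i \sqrt{17798225010158}}{2726}$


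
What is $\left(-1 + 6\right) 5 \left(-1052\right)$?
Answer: $-26300$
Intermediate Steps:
$\left(-1 + 6\right) 5 \left(-1052\right) = 5 \cdot 5 \left(-1052\right) = 25 \left(-1052\right) = -26300$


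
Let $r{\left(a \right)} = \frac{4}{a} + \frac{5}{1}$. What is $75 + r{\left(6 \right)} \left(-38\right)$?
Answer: $- \frac{421}{3} \approx -140.33$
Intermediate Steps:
$r{\left(a \right)} = 5 + \frac{4}{a}$ ($r{\left(a \right)} = \frac{4}{a} + 5 \cdot 1 = \frac{4}{a} + 5 = 5 + \frac{4}{a}$)
$75 + r{\left(6 \right)} \left(-38\right) = 75 + \left(5 + \frac{4}{6}\right) \left(-38\right) = 75 + \left(5 + 4 \cdot \frac{1}{6}\right) \left(-38\right) = 75 + \left(5 + \frac{2}{3}\right) \left(-38\right) = 75 + \frac{17}{3} \left(-38\right) = 75 - \frac{646}{3} = - \frac{421}{3}$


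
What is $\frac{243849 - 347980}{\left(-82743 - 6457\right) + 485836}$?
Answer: $- \frac{104131}{396636} \approx -0.26254$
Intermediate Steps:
$\frac{243849 - 347980}{\left(-82743 - 6457\right) + 485836} = - \frac{104131}{\left(-82743 - 6457\right) + 485836} = - \frac{104131}{-89200 + 485836} = - \frac{104131}{396636}$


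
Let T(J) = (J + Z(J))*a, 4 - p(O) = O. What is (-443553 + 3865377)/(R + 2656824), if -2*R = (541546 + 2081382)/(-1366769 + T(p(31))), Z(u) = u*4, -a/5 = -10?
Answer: 2208618552/1714849415 ≈ 1.2879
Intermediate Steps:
a = 50 (a = -5*(-10) = 50)
p(O) = 4 - O
Z(u) = 4*u
T(J) = 250*J (T(J) = (J + 4*J)*50 = (5*J)*50 = 250*J)
R = 187352/196217 (R = -(541546 + 2081382)/(2*(-1366769 + 250*(4 - 1*31))) = -1311464/(-1366769 + 250*(4 - 31)) = -1311464/(-1366769 + 250*(-27)) = -1311464/(-1366769 - 6750) = -1311464/(-1373519) = -1311464*(-1)/1373519 = -½*(-374704/196217) = 187352/196217 ≈ 0.95482)
(-443553 + 3865377)/(R + 2656824) = (-443553 + 3865377)/(187352/196217 + 2656824) = 3421824/(521314222160/196217) = 3421824*(196217/521314222160) = 2208618552/1714849415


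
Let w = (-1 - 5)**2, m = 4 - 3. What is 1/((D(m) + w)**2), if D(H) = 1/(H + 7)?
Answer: 64/83521 ≈ 0.00076627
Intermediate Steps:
m = 1
w = 36 (w = (-6)**2 = 36)
D(H) = 1/(7 + H)
1/((D(m) + w)**2) = 1/((1/(7 + 1) + 36)**2) = 1/((1/8 + 36)**2) = 1/((289/8)**2) = 1/(83521/64) = 64/83521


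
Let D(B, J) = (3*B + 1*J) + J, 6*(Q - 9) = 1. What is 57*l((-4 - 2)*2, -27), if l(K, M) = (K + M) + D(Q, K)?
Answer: -4047/2 ≈ -2023.5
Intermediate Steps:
Q = 55/6 (Q = 9 + (⅙)*1 = 9 + ⅙ = 55/6 ≈ 9.1667)
D(B, J) = 2*J + 3*B (D(B, J) = (3*B + J) + J = (J + 3*B) + J = 2*J + 3*B)
l(K, M) = 55/2 + M + 3*K (l(K, M) = (K + M) + (2*K + 3*(55/6)) = (K + M) + (2*K + 55/2) = (K + M) + (55/2 + 2*K) = 55/2 + M + 3*K)
57*l((-4 - 2)*2, -27) = 57*(55/2 - 27 + 3*((-4 - 2)*2)) = 57*(55/2 - 27 + 3*(-6*2)) = 57*(55/2 - 27 + 3*(-12)) = 57*(55/2 - 27 - 36) = 57*(-71/2) = -4047/2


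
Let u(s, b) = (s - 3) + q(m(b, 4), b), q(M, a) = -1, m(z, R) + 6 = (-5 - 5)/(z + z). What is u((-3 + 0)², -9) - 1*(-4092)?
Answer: 4097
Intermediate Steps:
m(z, R) = -6 - 5/z (m(z, R) = -6 + (-5 - 5)/(z + z) = -6 - 10*1/(2*z) = -6 - 5/z)
u(s, b) = -4 + s (u(s, b) = (s - 3) - 1 = (-3 + s) - 1 = -4 + s)
u((-3 + 0)², -9) - 1*(-4092) = (-4 + (-3 + 0)²) - 1*(-4092) = (-4 + (-3)²) + 4092 = (-4 + 9) + 4092 = 5 + 4092 = 4097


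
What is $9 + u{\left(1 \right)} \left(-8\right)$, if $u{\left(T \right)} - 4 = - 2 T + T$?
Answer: $-15$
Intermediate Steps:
$u{\left(T \right)} = 4 - T$ ($u{\left(T \right)} = 4 + \left(- 2 T + T\right) = 4 - T$)
$9 + u{\left(1 \right)} \left(-8\right) = 9 + \left(4 - 1\right) \left(-8\right) = 9 + 3 \left(-8\right) = 9 - 24 = -15$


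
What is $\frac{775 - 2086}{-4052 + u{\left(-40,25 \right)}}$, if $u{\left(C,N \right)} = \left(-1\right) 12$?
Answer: $\frac{1311}{4064} \approx 0.32259$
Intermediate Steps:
$u{\left(C,N \right)} = -12$
$\frac{775 - 2086}{-4052 + u{\left(-40,25 \right)}} = \frac{775 - 2086}{-4052 - 12} = - \frac{1311}{-4064} = \left(-1311\right) \left(- \frac{1}{4064}\right) = \frac{1311}{4064}$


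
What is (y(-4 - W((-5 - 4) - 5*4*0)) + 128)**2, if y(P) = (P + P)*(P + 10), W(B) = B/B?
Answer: 6084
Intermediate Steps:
W(B) = 1
y(P) = 2*P*(10 + P) (y(P) = (2*P)*(10 + P) = 2*P*(10 + P))
(y(-4 - W((-5 - 4) - 5*4*0)) + 128)**2 = (2*(-4 - 1*1)*(10 + (-4 - 1*1)) + 128)**2 = (2*(-4 - 1)*(10 + (-4 - 1)) + 128)**2 = (2*(-5)*(10 - 5) + 128)**2 = (2*(-5)*5 + 128)**2 = (-50 + 128)**2 = 78**2 = 6084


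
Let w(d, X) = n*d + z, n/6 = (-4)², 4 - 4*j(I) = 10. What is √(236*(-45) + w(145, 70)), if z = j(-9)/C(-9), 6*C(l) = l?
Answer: √3301 ≈ 57.454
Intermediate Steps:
C(l) = l/6
j(I) = -3/2 (j(I) = 1 - ¼*10 = 1 - 5/2 = -3/2)
z = 1 (z = -3/(2*((⅙)*(-9))) = -3/(2*(-3/2)) = -3/2*(-⅔) = 1)
n = 96 (n = 6*(-4)² = 6*16 = 96)
w(d, X) = 1 + 96*d (w(d, X) = 96*d + 1 = 1 + 96*d)
√(236*(-45) + w(145, 70)) = √(236*(-45) + (1 + 96*145)) = √(-10620 + (1 + 13920)) = √(-10620 + 13921) = √3301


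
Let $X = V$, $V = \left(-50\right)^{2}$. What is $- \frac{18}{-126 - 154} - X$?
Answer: $- \frac{349991}{140} \approx -2499.9$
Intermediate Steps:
$V = 2500$
$X = 2500$
$- \frac{18}{-126 - 154} - X = - \frac{18}{-126 - 154} - 2500 = - \frac{18}{-280} - 2500 = \left(-18\right) \left(- \frac{1}{280}\right) - 2500 = \frac{9}{140} - 2500 = - \frac{349991}{140}$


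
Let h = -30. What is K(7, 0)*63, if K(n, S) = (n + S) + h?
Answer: -1449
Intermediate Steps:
K(n, S) = -30 + S + n (K(n, S) = (n + S) - 30 = (S + n) - 30 = -30 + S + n)
K(7, 0)*63 = (-30 + 0 + 7)*63 = -23*63 = -1449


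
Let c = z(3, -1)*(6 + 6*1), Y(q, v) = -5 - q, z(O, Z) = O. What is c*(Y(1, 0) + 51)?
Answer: 1620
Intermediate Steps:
c = 36 (c = 3*(6 + 6*1) = 3*(6 + 6) = 3*12 = 36)
c*(Y(1, 0) + 51) = 36*((-5 - 1*1) + 51) = 36*((-5 - 1) + 51) = 36*(-6 + 51) = 36*45 = 1620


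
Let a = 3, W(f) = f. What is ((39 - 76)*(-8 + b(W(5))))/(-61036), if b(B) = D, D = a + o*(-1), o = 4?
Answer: -333/61036 ≈ -0.0054558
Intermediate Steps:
D = -1 (D = 3 + 4*(-1) = 3 - 4 = -1)
b(B) = -1
((39 - 76)*(-8 + b(W(5))))/(-61036) = ((39 - 76)*(-8 - 1))/(-61036) = -37*(-9)*(-1/61036) = 333*(-1/61036) = -333/61036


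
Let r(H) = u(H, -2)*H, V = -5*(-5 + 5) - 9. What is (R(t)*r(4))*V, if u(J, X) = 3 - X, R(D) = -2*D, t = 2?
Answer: 720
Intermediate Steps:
V = -9 (V = -5*0 - 9 = 0 - 9 = -9)
r(H) = 5*H (r(H) = (3 - 1*(-2))*H = (3 + 2)*H = 5*H)
(R(t)*r(4))*V = ((-2*2)*(5*4))*(-9) = -4*20*(-9) = -80*(-9) = 720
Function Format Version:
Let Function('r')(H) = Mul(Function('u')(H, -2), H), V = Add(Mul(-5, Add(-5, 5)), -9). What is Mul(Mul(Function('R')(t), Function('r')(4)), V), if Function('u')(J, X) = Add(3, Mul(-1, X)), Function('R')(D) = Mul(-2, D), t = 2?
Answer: 720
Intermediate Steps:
V = -9 (V = Add(Mul(-5, 0), -9) = Add(0, -9) = -9)
Function('r')(H) = Mul(5, H) (Function('r')(H) = Mul(Add(3, Mul(-1, -2)), H) = Mul(Add(3, 2), H) = Mul(5, H))
Mul(Mul(Function('R')(t), Function('r')(4)), V) = Mul(Mul(Mul(-2, 2), Mul(5, 4)), -9) = Mul(Mul(-4, 20), -9) = Mul(-80, -9) = 720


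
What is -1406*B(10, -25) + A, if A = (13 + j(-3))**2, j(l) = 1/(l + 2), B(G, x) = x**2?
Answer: -878606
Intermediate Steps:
j(l) = 1/(2 + l)
A = 144 (A = (13 + 1/(2 - 3))**2 = (13 + 1/(-1))**2 = (13 - 1)**2 = 12**2 = 144)
-1406*B(10, -25) + A = -1406*(-25)**2 + 144 = -1406*625 + 144 = -878750 + 144 = -878606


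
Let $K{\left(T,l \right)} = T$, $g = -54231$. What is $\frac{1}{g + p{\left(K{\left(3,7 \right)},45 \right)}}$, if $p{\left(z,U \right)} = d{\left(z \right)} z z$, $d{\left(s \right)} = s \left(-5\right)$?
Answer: $- \frac{1}{54366} \approx -1.8394 \cdot 10^{-5}$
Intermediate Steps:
$d{\left(s \right)} = - 5 s$
$p{\left(z,U \right)} = - 5 z^{3}$ ($p{\left(z,U \right)} = - 5 z z z = - 5 z^{2} z = - 5 z^{3}$)
$\frac{1}{g + p{\left(K{\left(3,7 \right)},45 \right)}} = \frac{1}{-54231 - 5 \cdot 3^{3}} = \frac{1}{-54231 - 135} = \frac{1}{-54366} = - \frac{1}{54366}$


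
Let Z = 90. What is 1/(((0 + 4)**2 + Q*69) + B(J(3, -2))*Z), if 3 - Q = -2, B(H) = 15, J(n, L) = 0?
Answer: 1/1711 ≈ 0.00058445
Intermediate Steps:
Q = 5 (Q = 3 - 1*(-2) = 3 + 2 = 5)
1/(((0 + 4)**2 + Q*69) + B(J(3, -2))*Z) = 1/(((0 + 4)**2 + 5*69) + 15*90) = 1/((4**2 + 345) + 1350) = 1/((16 + 345) + 1350) = 1/(361 + 1350) = 1/1711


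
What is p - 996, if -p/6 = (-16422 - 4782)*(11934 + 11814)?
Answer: 3021314556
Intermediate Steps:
p = 3021315552 (p = -6*(-16422 - 4782)*(11934 + 11814) = -(-127224)*23748 = -6*(-503552592) = 3021315552)
p - 996 = 3021315552 - 996 = 3021314556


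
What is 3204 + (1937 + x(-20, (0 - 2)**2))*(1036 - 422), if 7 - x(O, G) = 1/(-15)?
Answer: 17952914/15 ≈ 1.1969e+6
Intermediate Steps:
x(O, G) = 106/15 (x(O, G) = 7 - 1/(-15) = 7 - 1*(-1/15) = 7 + 1/15 = 106/15)
3204 + (1937 + x(-20, (0 - 2)**2))*(1036 - 422) = 3204 + (1937 + 106/15)*(1036 - 422) = 3204 + (29161/15)*614 = 3204 + 17904854/15 = 17952914/15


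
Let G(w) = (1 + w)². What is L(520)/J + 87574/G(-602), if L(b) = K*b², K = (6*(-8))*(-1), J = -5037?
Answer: -1562552969654/606456479 ≈ -2576.5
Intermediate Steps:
K = 48 (K = -48*(-1) = 48)
L(b) = 48*b²
L(520)/J + 87574/G(-602) = (48*520²)/(-5037) + 87574/((1 - 602)²) = (48*270400)*(-1/5037) + 87574/((-601)²) = 12979200*(-1/5037) + 87574/361201 = -4326400/1679 + 87574*(1/361201) = -4326400/1679 + 87574/361201 = -1562552969654/606456479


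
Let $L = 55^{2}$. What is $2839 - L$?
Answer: $-186$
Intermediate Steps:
$L = 3025$
$2839 - L = 2839 - 3025 = -186$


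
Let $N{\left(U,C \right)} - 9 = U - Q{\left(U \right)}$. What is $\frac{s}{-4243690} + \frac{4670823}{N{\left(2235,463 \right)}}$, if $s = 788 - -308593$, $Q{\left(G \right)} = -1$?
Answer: $\frac{792833211861}{381083362} \approx 2080.5$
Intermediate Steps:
$N{\left(U,C \right)} = 10 + U$ ($N{\left(U,C \right)} = 9 + \left(U - -1\right) = 9 + \left(U + 1\right) = 9 + \left(1 + U\right) = 10 + U$)
$s = 309381$ ($s = 788 + 308593 = 309381$)
$\frac{s}{-4243690} + \frac{4670823}{N{\left(2235,463 \right)}} = \frac{309381}{-4243690} + \frac{4670823}{10 + 2235} = 309381 \left(- \frac{1}{4243690}\right) + \frac{4670823}{2245} = - \frac{309381}{4243690} + 4670823 \cdot \frac{1}{2245} = - \frac{309381}{4243690} + \frac{4670823}{2245} = \frac{792833211861}{381083362}$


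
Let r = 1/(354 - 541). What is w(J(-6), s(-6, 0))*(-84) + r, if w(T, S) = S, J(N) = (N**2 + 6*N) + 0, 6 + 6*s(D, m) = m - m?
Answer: 15707/187 ≈ 83.995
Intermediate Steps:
s(D, m) = -1 (s(D, m) = -1 + (m - m)/6 = -1 + (1/6)*0 = -1 + 0 = -1)
J(N) = N**2 + 6*N
r = -1/187 (r = 1/(-187) = -1/187 ≈ -0.0053476)
w(J(-6), s(-6, 0))*(-84) + r = -1*(-84) - 1/187 = 84 - 1/187 = 15707/187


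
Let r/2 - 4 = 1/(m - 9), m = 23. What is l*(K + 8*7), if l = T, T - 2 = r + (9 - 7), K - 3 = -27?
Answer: 2720/7 ≈ 388.57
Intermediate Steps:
K = -24 (K = 3 - 27 = -24)
r = 57/7 (r = 8 + 2/(23 - 9) = 8 + 2/14 = 8 + 2*(1/14) = 8 + ⅐ = 57/7 ≈ 8.1429)
T = 85/7 (T = 2 + (57/7 + (9 - 7)) = 2 + (57/7 + 2) = 2 + 71/7 = 85/7 ≈ 12.143)
l = 85/7 ≈ 12.143
l*(K + 8*7) = 85*(-24 + 8*7)/7 = 85*(-24 + 56)/7 = (85/7)*32 = 2720/7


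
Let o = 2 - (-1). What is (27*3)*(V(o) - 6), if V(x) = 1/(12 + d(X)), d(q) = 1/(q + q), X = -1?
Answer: -11016/23 ≈ -478.96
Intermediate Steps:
d(q) = 1/(2*q)
o = 3 (o = 2 - 1*(-1) = 2 + 1 = 3)
V(x) = 2/23 (V(x) = 1/(12 + (½)/(-1)) = 1/(12 + (½)*(-1)) = 1/(12 - ½) = 1/(23/2) = 2/23)
(27*3)*(V(o) - 6) = (27*3)*(2/23 - 6) = 81*(-136/23) = -11016/23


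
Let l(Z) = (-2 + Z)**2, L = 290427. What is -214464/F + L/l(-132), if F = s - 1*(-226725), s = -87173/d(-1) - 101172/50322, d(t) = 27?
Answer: 3456624016411221/227188623532700 ≈ 15.215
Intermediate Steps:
s = -731575225/226449 (s = -87173/27 - 101172/50322 = -87173*1/27 - 101172*1/50322 = -87173/27 - 16862/8387 = -731575225/226449 ≈ -3230.6)
F = 50610074300/226449 (F = -731575225/226449 - 1*(-226725) = -731575225/226449 + 226725 = 50610074300/226449 ≈ 2.2349e+5)
-214464/F + L/l(-132) = -214464/50610074300/226449 + 290427/((-2 - 132)**2) = -214464*226449/50610074300 + 290427/((-134)**2) = -12141289584/12652518575 + 290427/17956 = 3456624016411221/227188623532700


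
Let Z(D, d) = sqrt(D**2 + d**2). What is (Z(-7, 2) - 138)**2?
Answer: (138 - sqrt(53))**2 ≈ 17088.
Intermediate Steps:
(Z(-7, 2) - 138)**2 = (sqrt((-7)**2 + 2**2) - 138)**2 = (sqrt(49 + 4) - 138)**2 = (sqrt(53) - 138)**2 = (-138 + sqrt(53))**2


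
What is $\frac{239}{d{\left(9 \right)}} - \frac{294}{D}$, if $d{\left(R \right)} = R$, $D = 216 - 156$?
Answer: $\frac{1949}{90} \approx 21.656$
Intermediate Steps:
$D = 60$ ($D = 216 - 156 = 60$)
$\frac{239}{d{\left(9 \right)}} - \frac{294}{D} = \frac{239}{9} - \frac{294}{60} = 239 \cdot \frac{1}{9} - \frac{49}{10} = \frac{239}{9} - \frac{49}{10} = \frac{1949}{90}$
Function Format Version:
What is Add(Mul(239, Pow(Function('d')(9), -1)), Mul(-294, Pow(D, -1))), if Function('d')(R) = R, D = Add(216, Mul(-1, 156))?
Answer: Rational(1949, 90) ≈ 21.656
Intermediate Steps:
D = 60 (D = Add(216, -156) = 60)
Add(Mul(239, Pow(Function('d')(9), -1)), Mul(-294, Pow(D, -1))) = Add(Mul(239, Pow(9, -1)), Mul(-294, Pow(60, -1))) = Add(Mul(239, Rational(1, 9)), Mul(-294, Rational(1, 60))) = Add(Rational(239, 9), Rational(-49, 10)) = Rational(1949, 90)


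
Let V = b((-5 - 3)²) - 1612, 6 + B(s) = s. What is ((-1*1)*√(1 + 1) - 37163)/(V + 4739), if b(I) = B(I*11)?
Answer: -37163/3825 - √2/3825 ≈ -9.7162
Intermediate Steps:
B(s) = -6 + s
b(I) = -6 + 11*I (b(I) = -6 + I*11 = -6 + 11*I)
V = -914 (V = (-6 + 11*(-5 - 3)²) - 1612 = (-6 + 11*(-8)²) - 1612 = (-6 + 11*64) - 1612 = (-6 + 704) - 1612 = 698 - 1612 = -914)
((-1*1)*√(1 + 1) - 37163)/(V + 4739) = ((-1*1)*√(1 + 1) - 37163)/(-914 + 4739) = (-√2 - 37163)/3825 = (-37163 - √2)*(1/3825) = -37163/3825 - √2/3825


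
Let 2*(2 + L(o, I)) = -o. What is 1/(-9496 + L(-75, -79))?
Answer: -2/18921 ≈ -0.00010570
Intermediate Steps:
L(o, I) = -2 - o/2 (L(o, I) = -2 + (-o)/2 = -2 - o/2)
1/(-9496 + L(-75, -79)) = 1/(-9496 + (-2 - ½*(-75))) = 1/(-9496 + (-2 + 75/2)) = 1/(-9496 + 71/2) = 1/(-18921/2) = -2/18921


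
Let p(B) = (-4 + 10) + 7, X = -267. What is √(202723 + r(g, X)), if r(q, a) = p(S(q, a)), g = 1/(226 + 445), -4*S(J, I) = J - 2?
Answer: 4*√12671 ≈ 450.26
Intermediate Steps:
S(J, I) = ½ - J/4 (S(J, I) = -(J - 2)/4 = -(-2 + J)/4 = ½ - J/4)
p(B) = 13 (p(B) = 6 + 7 = 13)
g = 1/671 ≈ 0.0014903
r(q, a) = 13
√(202723 + r(g, X)) = √(202723 + 13) = √202736 = 4*√12671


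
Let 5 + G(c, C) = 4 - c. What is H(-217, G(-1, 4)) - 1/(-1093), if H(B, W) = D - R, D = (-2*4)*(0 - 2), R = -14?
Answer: 32791/1093 ≈ 30.001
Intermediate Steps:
D = 16 (D = -8*(-2) = 16)
G(c, C) = -1 - c (G(c, C) = -5 + (4 - c) = -1 - c)
H(B, W) = 30 (H(B, W) = 16 - 1*(-14) = 16 + 14 = 30)
H(-217, G(-1, 4)) - 1/(-1093) = 30 - 1/(-1093) = 30 - 1*(-1/1093) = 30 + 1/1093 = 32791/1093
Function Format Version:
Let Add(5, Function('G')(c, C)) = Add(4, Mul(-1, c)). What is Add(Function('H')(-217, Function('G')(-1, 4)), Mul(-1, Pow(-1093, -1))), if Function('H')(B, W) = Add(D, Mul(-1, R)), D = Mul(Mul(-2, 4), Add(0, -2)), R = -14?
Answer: Rational(32791, 1093) ≈ 30.001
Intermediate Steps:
D = 16 (D = Mul(-8, -2) = 16)
Function('G')(c, C) = Add(-1, Mul(-1, c)) (Function('G')(c, C) = Add(-5, Add(4, Mul(-1, c))) = Add(-1, Mul(-1, c)))
Function('H')(B, W) = 30 (Function('H')(B, W) = Add(16, Mul(-1, -14)) = Add(16, 14) = 30)
Add(Function('H')(-217, Function('G')(-1, 4)), Mul(-1, Pow(-1093, -1))) = Add(30, Mul(-1, Pow(-1093, -1))) = Add(30, Mul(-1, Rational(-1, 1093))) = Add(30, Rational(1, 1093)) = Rational(32791, 1093)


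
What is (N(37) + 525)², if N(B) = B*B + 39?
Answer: 3736489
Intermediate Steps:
N(B) = 39 + B² (N(B) = B² + 39 = 39 + B²)
(N(37) + 525)² = ((39 + 37²) + 525)² = ((39 + 1369) + 525)² = (1408 + 525)² = 1933² = 3736489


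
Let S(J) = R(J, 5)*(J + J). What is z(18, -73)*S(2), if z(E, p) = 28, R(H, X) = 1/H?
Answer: 56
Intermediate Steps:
S(J) = 2 (S(J) = (J + J)/J = (2*J)/J = 2)
z(18, -73)*S(2) = 28*2 = 56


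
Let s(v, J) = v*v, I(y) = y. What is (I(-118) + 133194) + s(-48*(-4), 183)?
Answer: 169940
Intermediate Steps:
s(v, J) = v**2
(I(-118) + 133194) + s(-48*(-4), 183) = (-118 + 133194) + (-48*(-4))**2 = 133076 + 192**2 = 133076 + 36864 = 169940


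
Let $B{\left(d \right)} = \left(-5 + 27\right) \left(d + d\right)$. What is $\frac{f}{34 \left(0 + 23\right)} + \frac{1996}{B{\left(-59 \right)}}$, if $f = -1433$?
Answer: $- \frac{1320235}{507518} \approx -2.6014$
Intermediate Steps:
$B{\left(d \right)} = 44 d$ ($B{\left(d \right)} = 22 \cdot 2 d = 44 d$)
$\frac{f}{34 \left(0 + 23\right)} + \frac{1996}{B{\left(-59 \right)}} = - \frac{1433}{34 \left(0 + 23\right)} + \frac{1996}{44 \left(-59\right)} = - \frac{1433}{34 \cdot 23} + \frac{1996}{-2596} = - \frac{1433}{782} + 1996 \left(- \frac{1}{2596}\right) = \left(-1433\right) \frac{1}{782} - \frac{499}{649} = - \frac{1433}{782} - \frac{499}{649} = - \frac{1320235}{507518}$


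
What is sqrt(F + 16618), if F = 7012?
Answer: sqrt(23630) ≈ 153.72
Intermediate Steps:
sqrt(F + 16618) = sqrt(7012 + 16618) = sqrt(23630)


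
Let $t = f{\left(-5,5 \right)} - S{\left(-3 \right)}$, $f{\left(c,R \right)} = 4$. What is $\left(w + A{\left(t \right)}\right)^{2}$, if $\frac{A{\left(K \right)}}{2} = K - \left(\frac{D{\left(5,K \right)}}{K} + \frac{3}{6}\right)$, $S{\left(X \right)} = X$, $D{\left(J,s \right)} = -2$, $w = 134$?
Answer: $\frac{1067089}{49} \approx 21777.0$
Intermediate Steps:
$t = 7$ ($t = 4 - -3 = 4 + 3 = 7$)
$A{\left(K \right)} = -1 + 2 K + \frac{4}{K}$ ($A{\left(K \right)} = 2 \left(K - \left(- \frac{2}{K} + \frac{3}{6}\right)\right) = 2 \left(K - \left(- \frac{2}{K} + 3 \cdot \frac{1}{6}\right)\right) = 2 \left(K - \left(- \frac{2}{K} + \frac{1}{2}\right)\right) = 2 \left(K - \left(\frac{1}{2} - \frac{2}{K}\right)\right) = 2 \left(- \frac{1}{2} + K + \frac{2}{K}\right) = -1 + 2 K + \frac{4}{K}$)
$\left(w + A{\left(t \right)}\right)^{2} = \left(134 + \left(-1 + 2 \cdot 7 + \frac{4}{7}\right)\right)^{2} = \left(134 + \left(-1 + 14 + 4 \cdot \frac{1}{7}\right)\right)^{2} = \left(134 + \left(-1 + 14 + \frac{4}{7}\right)\right)^{2} = \left(134 + \frac{95}{7}\right)^{2} = \left(\frac{1033}{7}\right)^{2} = \frac{1067089}{49}$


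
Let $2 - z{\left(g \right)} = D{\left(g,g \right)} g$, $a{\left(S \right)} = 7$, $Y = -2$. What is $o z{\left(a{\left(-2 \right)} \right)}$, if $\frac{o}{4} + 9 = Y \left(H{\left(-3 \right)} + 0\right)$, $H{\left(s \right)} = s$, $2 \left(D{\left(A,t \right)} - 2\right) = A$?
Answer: $438$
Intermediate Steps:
$D{\left(A,t \right)} = 2 + \frac{A}{2}$
$o = -12$ ($o = -36 + 4 \left(- 2 \left(-3 + 0\right)\right) = -36 + 4 \left(\left(-2\right) \left(-3\right)\right) = -36 + 4 \cdot 6 = -36 + 24 = -12$)
$z{\left(g \right)} = 2 - g \left(2 + \frac{g}{2}\right)$ ($z{\left(g \right)} = 2 - \left(2 + \frac{g}{2}\right) g = 2 - g \left(2 + \frac{g}{2}\right)$)
$o z{\left(a{\left(-2 \right)} \right)} = - 12 \left(2 - \frac{7 \left(4 + 7\right)}{2}\right) = - 12 \left(2 - \frac{7}{2} \cdot 11\right) = - 12 \left(2 - \frac{77}{2}\right) = \left(-12\right) \left(- \frac{73}{2}\right) = 438$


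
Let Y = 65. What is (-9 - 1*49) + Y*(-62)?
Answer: -4088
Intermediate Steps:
(-9 - 1*49) + Y*(-62) = (-9 - 1*49) + 65*(-62) = (-9 - 49) - 4030 = -58 - 4030 = -4088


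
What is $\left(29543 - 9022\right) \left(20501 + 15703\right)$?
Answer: $742942284$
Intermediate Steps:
$\left(29543 - 9022\right) \left(20501 + 15703\right) = 20521 \cdot 36204 = 742942284$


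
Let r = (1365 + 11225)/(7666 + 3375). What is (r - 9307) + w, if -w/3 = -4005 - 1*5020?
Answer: 196189078/11041 ≈ 17769.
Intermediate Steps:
w = 27075 (w = -3*(-4005 - 1*5020) = -3*(-4005 - 5020) = -3*(-9025) = 27075)
r = 12590/11041 ≈ 1.1403
(r - 9307) + w = (12590/11041 - 9307) + 27075 = -102745997/11041 + 27075 = 196189078/11041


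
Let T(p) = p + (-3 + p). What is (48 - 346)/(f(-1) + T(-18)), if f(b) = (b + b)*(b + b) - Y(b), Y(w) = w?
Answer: 149/17 ≈ 8.7647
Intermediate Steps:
f(b) = -b + 4*b² (f(b) = (b + b)*(b + b) - b = (2*b)*(2*b) - b = 4*b² - b = -b + 4*b²)
T(p) = -3 + 2*p
(48 - 346)/(f(-1) + T(-18)) = (48 - 346)/(-(-1 + 4*(-1)) + (-3 + 2*(-18))) = -298/(-(-1 - 4) + (-3 - 36)) = -298/(-1*(-5) - 39) = -298/(5 - 39) = -298/(-34) = -298*(-1/34) = 149/17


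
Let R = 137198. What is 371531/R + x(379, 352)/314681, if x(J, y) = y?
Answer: 116962040307/43173603838 ≈ 2.7091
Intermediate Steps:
371531/R + x(379, 352)/314681 = 371531/137198 + 352/314681 = 116962040307/43173603838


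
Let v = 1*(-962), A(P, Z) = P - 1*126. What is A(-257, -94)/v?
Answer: 383/962 ≈ 0.39813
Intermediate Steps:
A(P, Z) = -126 + P (A(P, Z) = P - 126 = -126 + P)
v = -962
A(-257, -94)/v = (-126 - 257)/(-962) = -383*(-1/962) = 383/962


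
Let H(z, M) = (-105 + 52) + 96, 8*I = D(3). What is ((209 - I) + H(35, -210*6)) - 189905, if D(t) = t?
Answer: -1517227/8 ≈ -1.8965e+5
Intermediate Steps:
I = 3/8 (I = (⅛)*3 = 3/8 ≈ 0.37500)
H(z, M) = 43 (H(z, M) = -53 + 96 = 43)
((209 - I) + H(35, -210*6)) - 189905 = ((209 - 1*3/8) + 43) - 189905 = ((209 - 3/8) + 43) - 189905 = (1669/8 + 43) - 189905 = 2013/8 - 189905 = -1517227/8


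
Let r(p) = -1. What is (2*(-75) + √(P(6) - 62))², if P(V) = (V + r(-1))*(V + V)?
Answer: (150 - I*√2)² ≈ 22498.0 - 424.3*I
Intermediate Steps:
P(V) = 2*V*(-1 + V) (P(V) = (V - 1)*(V + V) = (-1 + V)*(2*V) = 2*V*(-1 + V))
(2*(-75) + √(P(6) - 62))² = (2*(-75) + √(2*6*(-1 + 6) - 62))² = (-150 + √(2*6*5 - 62))² = (-150 + √(60 - 62))² = (-150 + √(-2))² = (-150 + I*√2)²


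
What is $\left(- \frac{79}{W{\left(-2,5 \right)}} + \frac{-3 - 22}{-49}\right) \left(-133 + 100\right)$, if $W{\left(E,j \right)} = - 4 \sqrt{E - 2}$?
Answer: $- \frac{825}{49} + \frac{2607 i}{8} \approx -16.837 + 325.88 i$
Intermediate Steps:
$W{\left(E,j \right)} = - 4 \sqrt{-2 + E}$
$\left(- \frac{79}{W{\left(-2,5 \right)}} + \frac{-3 - 22}{-49}\right) \left(-133 + 100\right) = \left(- \frac{79}{\left(-4\right) \sqrt{-2 - 2}} + \frac{-3 - 22}{-49}\right) \left(-133 + 100\right) = \left(- \frac{79}{\left(-4\right) \sqrt{-4}} + \left(-3 - 22\right) \left(- \frac{1}{49}\right)\right) \left(-33\right) = \left(- \frac{79}{\left(-4\right) 2 i} - - \frac{25}{49}\right) \left(-33\right) = \left(- \frac{79}{\left(-8\right) i} + \frac{25}{49}\right) \left(-33\right) = \left(- 79 \frac{i}{8} + \frac{25}{49}\right) \left(-33\right) = \left(- \frac{79 i}{8} + \frac{25}{49}\right) \left(-33\right) = \left(\frac{25}{49} - \frac{79 i}{8}\right) \left(-33\right) = - \frac{825}{49} + \frac{2607 i}{8}$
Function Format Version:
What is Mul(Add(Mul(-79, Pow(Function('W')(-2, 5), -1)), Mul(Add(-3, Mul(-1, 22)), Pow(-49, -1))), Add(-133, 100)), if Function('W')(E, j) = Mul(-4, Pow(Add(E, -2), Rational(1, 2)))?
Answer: Add(Rational(-825, 49), Mul(Rational(2607, 8), I)) ≈ Add(-16.837, Mul(325.88, I))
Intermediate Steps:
Function('W')(E, j) = Mul(-4, Pow(Add(-2, E), Rational(1, 2)))
Mul(Add(Mul(-79, Pow(Function('W')(-2, 5), -1)), Mul(Add(-3, Mul(-1, 22)), Pow(-49, -1))), Add(-133, 100)) = Mul(Add(Mul(-79, Pow(Mul(-4, Pow(Add(-2, -2), Rational(1, 2))), -1)), Mul(Add(-3, Mul(-1, 22)), Pow(-49, -1))), Add(-133, 100)) = Mul(Add(Mul(-79, Pow(Mul(-4, Pow(-4, Rational(1, 2))), -1)), Mul(Add(-3, -22), Rational(-1, 49))), -33) = Mul(Add(Mul(-79, Pow(Mul(-4, Mul(2, I)), -1)), Mul(-25, Rational(-1, 49))), -33) = Mul(Add(Mul(-79, Pow(Mul(-8, I), -1)), Rational(25, 49)), -33) = Mul(Add(Mul(-79, Mul(Rational(1, 8), I)), Rational(25, 49)), -33) = Mul(Add(Mul(Rational(-79, 8), I), Rational(25, 49)), -33) = Mul(Add(Rational(25, 49), Mul(Rational(-79, 8), I)), -33) = Add(Rational(-825, 49), Mul(Rational(2607, 8), I))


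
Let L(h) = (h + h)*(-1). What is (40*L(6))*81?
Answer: -38880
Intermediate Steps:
L(h) = -2*h (L(h) = (2*h)*(-1) = -2*h)
(40*L(6))*81 = (40*(-2*6))*81 = (40*(-12))*81 = -480*81 = -38880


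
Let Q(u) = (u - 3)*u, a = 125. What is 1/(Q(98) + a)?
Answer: 1/9435 ≈ 0.00010599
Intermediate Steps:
Q(u) = u*(-3 + u) (Q(u) = (-3 + u)*u = u*(-3 + u))
1/(Q(98) + a) = 1/(98*(-3 + 98) + 125) = 1/(98*95 + 125) = 1/(9310 + 125) = 1/9435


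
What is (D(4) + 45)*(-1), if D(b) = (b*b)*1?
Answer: -61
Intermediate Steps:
D(b) = b² (D(b) = b²*1 = b²)
(D(4) + 45)*(-1) = (4² + 45)*(-1) = (16 + 45)*(-1) = 61*(-1) = -61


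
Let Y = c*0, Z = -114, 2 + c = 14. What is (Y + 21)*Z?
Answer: -2394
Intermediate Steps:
c = 12 (c = -2 + 14 = 12)
Y = 0 (Y = 12*0 = 0)
(Y + 21)*Z = (0 + 21)*(-114) = 21*(-114) = -2394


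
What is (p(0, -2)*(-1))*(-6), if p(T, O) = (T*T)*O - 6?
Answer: -36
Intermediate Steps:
p(T, O) = -6 + O*T² (p(T, O) = T²*O - 6 = O*T² - 6 = -6 + O*T²)
(p(0, -2)*(-1))*(-6) = ((-6 - 2*0²)*(-1))*(-6) = ((-6 - 2*0)*(-1))*(-6) = ((-6 + 0)*(-1))*(-6) = -6*(-1)*(-6) = 6*(-6) = -36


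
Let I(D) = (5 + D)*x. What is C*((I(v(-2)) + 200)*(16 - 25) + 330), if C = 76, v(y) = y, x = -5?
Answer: -101460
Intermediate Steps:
I(D) = -25 - 5*D (I(D) = (5 + D)*(-5) = -25 - 5*D)
C*((I(v(-2)) + 200)*(16 - 25) + 330) = 76*(((-25 - 5*(-2)) + 200)*(16 - 25) + 330) = 76*(((-25 + 10) + 200)*(-9) + 330) = 76*((-15 + 200)*(-9) + 330) = 76*(185*(-9) + 330) = 76*(-1665 + 330) = 76*(-1335) = -101460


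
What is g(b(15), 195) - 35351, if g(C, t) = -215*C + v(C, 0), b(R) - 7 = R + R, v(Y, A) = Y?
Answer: -43269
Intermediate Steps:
b(R) = 7 + 2*R (b(R) = 7 + (R + R) = 7 + 2*R)
g(C, t) = -214*C (g(C, t) = -215*C + C = -214*C)
g(b(15), 195) - 35351 = -214*(7 + 2*15) - 35351 = -214*(7 + 30) - 35351 = -214*37 - 35351 = -7918 - 35351 = -43269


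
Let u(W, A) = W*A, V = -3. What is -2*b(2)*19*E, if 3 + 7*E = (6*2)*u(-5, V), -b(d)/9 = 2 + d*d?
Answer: 363204/7 ≈ 51886.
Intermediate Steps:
u(W, A) = A*W
b(d) = -18 - 9*d² (b(d) = -9*(2 + d*d) = -9*(2 + d²) = -18 - 9*d²)
E = 177/7 (E = -3/7 + ((6*2)*(-3*(-5)))/7 = -3/7 + (12*15)/7 = -3/7 + (⅐)*180 = -3/7 + 180/7 = 177/7 ≈ 25.286)
-2*b(2)*19*E = -2*(-18 - 9*2²)*19*177/7 = -2*(-18 - 9*4)*19*177/7 = -2*(-18 - 36)*19*177/7 = -2*(-54*19)*177/7 = -(-2052)*177/7 = -2*(-181602/7) = 363204/7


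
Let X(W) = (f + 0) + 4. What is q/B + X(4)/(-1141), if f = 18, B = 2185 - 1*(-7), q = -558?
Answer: -342451/1250536 ≈ -0.27384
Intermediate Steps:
B = 2192 (B = 2185 + 7 = 2192)
X(W) = 22 (X(W) = (18 + 0) + 4 = 18 + 4 = 22)
q/B + X(4)/(-1141) = -558/2192 + 22/(-1141) = -558*1/2192 + 22*(-1/1141) = -279/1096 - 22/1141 = -342451/1250536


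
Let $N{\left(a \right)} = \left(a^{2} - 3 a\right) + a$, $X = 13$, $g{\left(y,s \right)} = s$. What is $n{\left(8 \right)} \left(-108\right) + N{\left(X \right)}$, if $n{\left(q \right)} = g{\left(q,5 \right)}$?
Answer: $-397$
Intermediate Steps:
$n{\left(q \right)} = 5$
$N{\left(a \right)} = a^{2} - 2 a$
$n{\left(8 \right)} \left(-108\right) + N{\left(X \right)} = 5 \left(-108\right) + 13 \left(-2 + 13\right) = -540 + 13 \cdot 11 = -540 + 143 = -397$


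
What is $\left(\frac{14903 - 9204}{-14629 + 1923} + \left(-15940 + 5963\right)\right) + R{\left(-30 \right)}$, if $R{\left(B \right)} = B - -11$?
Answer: $- \frac{127014875}{12706} \approx -9996.5$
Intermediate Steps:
$R{\left(B \right)} = 11 + B$ ($R{\left(B \right)} = B + 11 = 11 + B$)
$\left(\frac{14903 - 9204}{-14629 + 1923} + \left(-15940 + 5963\right)\right) + R{\left(-30 \right)} = \left(\frac{14903 - 9204}{-14629 + 1923} + \left(-15940 + 5963\right)\right) + \left(11 - 30\right) = \left(\frac{5699}{-12706} - 9977\right) - 19 = \left(5699 \left(- \frac{1}{12706}\right) - 9977\right) - 19 = \left(- \frac{5699}{12706} - 9977\right) - 19 = - \frac{126773461}{12706} - 19 = - \frac{127014875}{12706}$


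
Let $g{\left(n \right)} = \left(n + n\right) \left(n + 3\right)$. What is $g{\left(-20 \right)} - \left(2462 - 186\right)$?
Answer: $-1596$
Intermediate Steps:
$g{\left(n \right)} = 2 n \left(3 + n\right)$
$g{\left(-20 \right)} - \left(2462 - 186\right) = 2 \left(-20\right) \left(3 - 20\right) - \left(2462 - 186\right) = 2 \left(-20\right) \left(-17\right) - \left(2462 - 186\right) = 680 - 2276 = -1596$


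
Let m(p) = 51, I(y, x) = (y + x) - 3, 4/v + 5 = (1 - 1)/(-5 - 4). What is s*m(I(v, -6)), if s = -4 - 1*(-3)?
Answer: -51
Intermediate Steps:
v = -4/5 (v = 4/(-5 + (1 - 1)/(-5 - 4)) = 4/(-5 + 0/(-9)) = 4/(-5 + 0*(-1/9)) = 4/(-5 + 0) = 4/(-5) = 4*(-1/5) = -4/5 ≈ -0.80000)
I(y, x) = -3 + x + y (I(y, x) = (x + y) - 3 = -3 + x + y)
s = -1 (s = -4 + 3 = -1)
s*m(I(v, -6)) = -1*51 = -51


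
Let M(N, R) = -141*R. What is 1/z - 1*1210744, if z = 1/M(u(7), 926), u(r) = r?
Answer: -1341310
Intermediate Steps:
z = -1/130566 (z = 1/(-141*926) = 1/(-130566) = -1/130566 ≈ -7.6590e-6)
1/z - 1*1210744 = 1/(-1/130566) - 1*1210744 = -130566 - 1210744 = -1341310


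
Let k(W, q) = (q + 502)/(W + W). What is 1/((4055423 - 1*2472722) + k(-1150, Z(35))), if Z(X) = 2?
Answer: 575/910052949 ≈ 6.3183e-7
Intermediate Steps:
k(W, q) = (502 + q)/(2*W) (k(W, q) = (502 + q)/((2*W)) = (502 + q)*(1/(2*W)) = (502 + q)/(2*W))
1/((4055423 - 1*2472722) + k(-1150, Z(35))) = 1/((4055423 - 1*2472722) + (½)*(502 + 2)/(-1150)) = 1/((4055423 - 2472722) + (½)*(-1/1150)*504) = 1/(1582701 - 126/575) = 1/(910052949/575) = 575/910052949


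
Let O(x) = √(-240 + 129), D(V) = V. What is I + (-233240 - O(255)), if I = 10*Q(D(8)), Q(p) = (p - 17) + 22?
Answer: -233110 - I*√111 ≈ -2.3311e+5 - 10.536*I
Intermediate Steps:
Q(p) = 5 + p (Q(p) = (-17 + p) + 22 = 5 + p)
O(x) = I*√111 (O(x) = √(-111) = I*√111)
I = 130 (I = 10*(5 + 8) = 10*13 = 130)
I + (-233240 - O(255)) = 130 + (-233240 - I*√111) = -233110 - I*√111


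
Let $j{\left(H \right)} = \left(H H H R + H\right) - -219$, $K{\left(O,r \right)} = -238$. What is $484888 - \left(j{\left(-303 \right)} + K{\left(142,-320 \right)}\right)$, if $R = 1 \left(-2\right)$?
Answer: $-55151044$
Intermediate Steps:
$R = -2$
$j{\left(H \right)} = 219 + H - 2 H^{3}$ ($j{\left(H \right)} = \left(H H H \left(-2\right) + H\right) - -219 = \left(H^{2} H \left(-2\right) + H\right) + 219 = \left(H^{3} \left(-2\right) + H\right) + 219 = \left(- 2 H^{3} + H\right) + 219 = \left(H - 2 H^{3}\right) + 219 = 219 + H - 2 H^{3}$)
$484888 - \left(j{\left(-303 \right)} + K{\left(142,-320 \right)}\right) = 484888 - \left(\left(219 - 303 - 2 \left(-303\right)^{3}\right) - 238\right) = 484888 - \left(\left(219 - 303 - -55636254\right) - 238\right) = 484888 - \left(\left(219 - 303 + 55636254\right) - 238\right) = 484888 - \left(55636170 - 238\right) = 484888 - 55635932 = -55151044$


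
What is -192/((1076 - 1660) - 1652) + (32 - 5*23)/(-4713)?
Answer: 272621/2634567 ≈ 0.10348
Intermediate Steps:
-192/((1076 - 1660) - 1652) + (32 - 5*23)/(-4713) = -192/(-584 - 1652) + (32 - 115)*(-1/4713) = -192/(-2236) - 83*(-1/4713) = -192*(-1/2236) + 83/4713 = 48/559 + 83/4713 = 272621/2634567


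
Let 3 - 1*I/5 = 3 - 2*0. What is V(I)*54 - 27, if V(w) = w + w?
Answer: -27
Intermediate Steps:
I = 0 (I = 15 - 5*(3 - 2*0) = 15 - 5*(3 + 0) = 15 - 5*3 = 15 - 15 = 0)
V(w) = 2*w
V(I)*54 - 27 = (2*0)*54 - 27 = 0*54 - 27 = 0 - 27 = -27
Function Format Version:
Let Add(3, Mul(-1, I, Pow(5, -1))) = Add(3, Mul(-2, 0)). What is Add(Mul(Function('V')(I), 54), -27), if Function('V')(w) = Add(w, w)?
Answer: -27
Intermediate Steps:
I = 0 (I = Add(15, Mul(-5, Add(3, Mul(-2, 0)))) = Add(15, Mul(-5, Add(3, 0))) = Add(15, Mul(-5, 3)) = Add(15, -15) = 0)
Function('V')(w) = Mul(2, w)
Add(Mul(Function('V')(I), 54), -27) = Add(Mul(Mul(2, 0), 54), -27) = Add(Mul(0, 54), -27) = Add(0, -27) = -27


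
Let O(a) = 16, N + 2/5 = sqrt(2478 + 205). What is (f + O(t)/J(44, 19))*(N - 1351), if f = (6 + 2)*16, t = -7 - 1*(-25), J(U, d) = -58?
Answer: -863032/5 + 3704*sqrt(2683)/29 ≈ -1.6599e+5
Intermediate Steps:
t = 18 (t = -7 + 25 = 18)
N = -2/5 + sqrt(2683) (N = -2/5 + sqrt(2478 + 205) = -2/5 + sqrt(2683) ≈ 51.398)
f = 128 (f = 8*16 = 128)
(f + O(t)/J(44, 19))*(N - 1351) = (128 + 16/(-58))*((-2/5 + sqrt(2683)) - 1351) = (128 + 16*(-1/58))*(-6757/5 + sqrt(2683)) = (128 - 8/29)*(-6757/5 + sqrt(2683)) = 3704*(-6757/5 + sqrt(2683))/29 = -863032/5 + 3704*sqrt(2683)/29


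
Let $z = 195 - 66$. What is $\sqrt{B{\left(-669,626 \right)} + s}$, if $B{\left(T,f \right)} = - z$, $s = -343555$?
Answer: $2 i \sqrt{85921} \approx 586.25 i$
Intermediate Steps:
$z = 129$
$B{\left(T,f \right)} = -129$ ($B{\left(T,f \right)} = \left(-1\right) 129 = -129$)
$\sqrt{B{\left(-669,626 \right)} + s} = \sqrt{-129 - 343555} = \sqrt{-343684} = 2 i \sqrt{85921}$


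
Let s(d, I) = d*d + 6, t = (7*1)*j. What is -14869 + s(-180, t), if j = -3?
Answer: 17537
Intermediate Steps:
t = -21 (t = (7*1)*(-3) = 7*(-3) = -21)
s(d, I) = 6 + d² (s(d, I) = d² + 6 = 6 + d²)
-14869 + s(-180, t) = -14869 + (6 + (-180)²) = -14869 + (6 + 32400) = -14869 + 32406 = 17537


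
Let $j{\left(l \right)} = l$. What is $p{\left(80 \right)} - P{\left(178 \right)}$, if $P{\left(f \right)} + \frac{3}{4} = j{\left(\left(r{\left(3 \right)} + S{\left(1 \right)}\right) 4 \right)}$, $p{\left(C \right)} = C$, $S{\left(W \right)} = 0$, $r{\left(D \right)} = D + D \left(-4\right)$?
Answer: $\frac{467}{4} \approx 116.75$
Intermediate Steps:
$r{\left(D \right)} = - 3 D$ ($r{\left(D \right)} = D - 4 D = - 3 D$)
$P{\left(f \right)} = - \frac{147}{4}$ ($P{\left(f \right)} = - \frac{3}{4} + \left(\left(-3\right) 3 + 0\right) 4 = - \frac{3}{4} + \left(-9 + 0\right) 4 = - \frac{3}{4} - 36 = - \frac{147}{4}$)
$p{\left(80 \right)} - P{\left(178 \right)} = 80 - - \frac{147}{4} = 80 + \frac{147}{4} = \frac{467}{4}$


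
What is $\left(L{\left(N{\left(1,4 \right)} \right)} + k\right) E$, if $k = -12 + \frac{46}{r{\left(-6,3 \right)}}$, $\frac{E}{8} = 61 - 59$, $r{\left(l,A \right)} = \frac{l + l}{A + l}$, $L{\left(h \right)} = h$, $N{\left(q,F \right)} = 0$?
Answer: $-8$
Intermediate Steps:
$r{\left(l,A \right)} = \frac{2 l}{A + l}$
$E = 16$ ($E = 8 \left(61 - 59\right) = 8 \cdot 2 = 16$)
$k = - \frac{1}{2}$ ($k = -12 + \frac{46}{2 \left(-6\right) \frac{1}{3 - 6}} = -12 + \frac{46}{2 \left(-6\right) \frac{1}{-3}} = -12 + \frac{46}{2 \left(-6\right) \left(- \frac{1}{3}\right)} = -12 + \frac{46}{4} = -12 + 46 \cdot \frac{1}{4} = -12 + \frac{23}{2} = - \frac{1}{2} \approx -0.5$)
$\left(L{\left(N{\left(1,4 \right)} \right)} + k\right) E = \left(0 - \frac{1}{2}\right) 16 = \left(- \frac{1}{2}\right) 16 = -8$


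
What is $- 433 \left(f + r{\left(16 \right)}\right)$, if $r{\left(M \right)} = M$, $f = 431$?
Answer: $-193551$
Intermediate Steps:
$- 433 \left(f + r{\left(16 \right)}\right) = - 433 \left(431 + 16\right) = \left(-433\right) 447 = -193551$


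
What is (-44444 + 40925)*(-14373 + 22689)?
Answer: -29264004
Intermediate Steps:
(-44444 + 40925)*(-14373 + 22689) = -3519*8316 = -29264004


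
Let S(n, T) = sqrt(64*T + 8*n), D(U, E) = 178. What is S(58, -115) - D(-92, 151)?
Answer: -178 + 4*I*sqrt(431) ≈ -178.0 + 83.042*I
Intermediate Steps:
S(n, T) = sqrt(8*n + 64*T)
S(58, -115) - D(-92, 151) = 2*sqrt(2*58 + 16*(-115)) - 1*178 = 2*sqrt(116 - 1840) - 178 = 2*sqrt(-1724) - 178 = 2*(2*I*sqrt(431)) - 178 = 4*I*sqrt(431) - 178 = -178 + 4*I*sqrt(431)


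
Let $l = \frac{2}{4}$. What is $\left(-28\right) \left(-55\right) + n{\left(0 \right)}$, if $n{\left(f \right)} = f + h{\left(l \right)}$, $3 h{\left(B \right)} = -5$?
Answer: $\frac{4615}{3} \approx 1538.3$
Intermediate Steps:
$l = \frac{1}{2}$ ($l = 2 \cdot \frac{1}{4} = \frac{1}{2} \approx 0.5$)
$h{\left(B \right)} = - \frac{5}{3}$ ($h{\left(B \right)} = \frac{1}{3} \left(-5\right) = - \frac{5}{3}$)
$n{\left(f \right)} = - \frac{5}{3} + f$ ($n{\left(f \right)} = f - \frac{5}{3} = - \frac{5}{3} + f$)
$\left(-28\right) \left(-55\right) + n{\left(0 \right)} = \left(-28\right) \left(-55\right) + \left(- \frac{5}{3} + 0\right) = 1540 - \frac{5}{3} = \frac{4615}{3}$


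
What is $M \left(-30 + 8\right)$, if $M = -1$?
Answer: $22$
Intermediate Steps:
$M \left(-30 + 8\right) = - (-30 + 8) = \left(-1\right) \left(-22\right) = 22$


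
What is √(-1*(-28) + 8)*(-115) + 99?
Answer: -591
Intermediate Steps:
√(-1*(-28) + 8)*(-115) + 99 = √(28 + 8)*(-115) + 99 = √36*(-115) + 99 = 6*(-115) + 99 = -690 + 99 = -591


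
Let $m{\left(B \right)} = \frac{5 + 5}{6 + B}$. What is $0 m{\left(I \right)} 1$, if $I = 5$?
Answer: $0$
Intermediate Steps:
$m{\left(B \right)} = \frac{10}{6 + B}$
$0 m{\left(I \right)} 1 = 0 \frac{10}{6 + 5} \cdot 1 = 0 \cdot \frac{10}{11} \cdot 1 = 0 \cdot 1 = 0$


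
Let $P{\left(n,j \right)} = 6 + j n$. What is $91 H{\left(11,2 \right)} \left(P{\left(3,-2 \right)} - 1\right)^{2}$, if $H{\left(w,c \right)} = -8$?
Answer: $-728$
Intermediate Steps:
$91 H{\left(11,2 \right)} \left(P{\left(3,-2 \right)} - 1\right)^{2} = 91 \left(-8\right) \left(\left(6 - 6\right) - 1\right)^{2} = - 728 \left(\left(6 - 6\right) - 1\right)^{2} = - 728 \left(0 - 1\right)^{2} = - 728 \left(-1\right)^{2} = \left(-728\right) 1 = -728$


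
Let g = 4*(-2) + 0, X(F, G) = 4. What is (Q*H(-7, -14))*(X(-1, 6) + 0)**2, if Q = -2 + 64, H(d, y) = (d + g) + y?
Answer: -28768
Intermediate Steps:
g = -8 (g = -8 + 0 = -8)
H(d, y) = -8 + d + y (H(d, y) = (d - 8) + y = (-8 + d) + y = -8 + d + y)
Q = 62
(Q*H(-7, -14))*(X(-1, 6) + 0)**2 = (62*(-8 - 7 - 14))*(4 + 0)**2 = (62*(-29))*4**2 = -1798*16 = -28768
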